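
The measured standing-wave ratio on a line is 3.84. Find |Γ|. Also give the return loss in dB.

|Γ| ≈ 0.587; return loss ≈ 4.63 dB

|Γ| = (S − 1)/(S + 1) = (3.84 − 1)/(3.84 + 1) = 2.84/4.84
RL = −20·log₁₀|Γ| = −20·log₁₀(0.587)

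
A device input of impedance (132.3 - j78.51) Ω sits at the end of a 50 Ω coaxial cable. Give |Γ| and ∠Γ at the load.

Γ = (Z_L − Z_0)/(Z_L + Z_0) = (82.3 − j78.51)/(182.3 − j78.51)
|Γ| = 114/198 = 0.573

Γ ≈ 0.573 ∠ -20.4°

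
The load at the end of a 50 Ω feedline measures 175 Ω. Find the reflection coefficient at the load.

Γ = (Z_L − Z_0)/(Z_L + Z_0) = (175 − 50)/(175 + 50) = 125/225

Γ = 0.556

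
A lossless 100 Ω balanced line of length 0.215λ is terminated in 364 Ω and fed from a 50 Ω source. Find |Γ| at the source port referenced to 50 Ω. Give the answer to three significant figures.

|Γ| ≈ 0.364

βl = 2π × 0.215 = 77.4°
tan(βl) = 4.47
Z_in = Z_0·(Z_L + jZ_0·tanβl)/(Z_0 + jZ_L·tanβl) = 28.7 − j20.6 Ω
Γ_s = (Z_in − Z_s)/(Z_in + Z_s) = (-21.3 − j20.6)/(78.7 − j20.6), |Γ_s| = 0.364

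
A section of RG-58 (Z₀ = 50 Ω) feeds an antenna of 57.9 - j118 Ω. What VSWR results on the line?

VSWR ≈ 6.68

Γ = (Z_L − Z_0)/(Z_L + Z_0) = (7.9 − j118)/(107.9 − j118)
|Γ| = 118/160 = 0.74
VSWR = (1 + |Γ|)/(1 − |Γ|) = 1.74/0.26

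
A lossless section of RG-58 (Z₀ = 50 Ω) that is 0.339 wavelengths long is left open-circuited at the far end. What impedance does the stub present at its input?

Z_in ≈ +j31.3 Ω

βl = 2π × 0.339 = 122°
tan(βl) = -1.6
For an open-circuited stub, Z_in = −jZ_0·cot(βl) = −jZ_0/tan(βl)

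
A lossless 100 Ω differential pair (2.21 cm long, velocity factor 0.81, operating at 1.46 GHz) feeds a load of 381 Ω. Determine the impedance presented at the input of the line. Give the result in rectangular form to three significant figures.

Z_in ≈ 45.3 − j79.9 Ω

λ = v/f = 0.81·c / 1.46 GHz = 0.166 m
βl = 2π·l/λ = 2π × 0.133 = 47.8°
tan(βl) = tan(47.8°) = 1.1
Z_in = Z_0·(Z_L + jZ_0·tanβl)/(Z_0 + jZ_L·tanβl)
     = 100·(381 + j110)/(100 + j420)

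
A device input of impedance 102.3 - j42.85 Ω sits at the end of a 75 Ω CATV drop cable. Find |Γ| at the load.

|Γ| ≈ 0.279

Γ = (Z_L − Z_0)/(Z_L + Z_0) = (27.3 − j42.85)/(177.3 − j42.85)
|Γ| = 50.8/182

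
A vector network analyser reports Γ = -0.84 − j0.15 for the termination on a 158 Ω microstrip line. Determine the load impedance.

Z_L ≈ 12.6 − j13.9 Ω

Z_L = Z_0·(1 + Γ)/(1 − Γ) = 158·(0.16 − j0.15)/(1.84 + j0.15)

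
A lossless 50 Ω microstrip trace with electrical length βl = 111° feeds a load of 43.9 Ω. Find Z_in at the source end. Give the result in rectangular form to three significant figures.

tan(βl) = tan(111°) = -2.61
Z_in = Z_0·(Z_L + jZ_0·tanβl)/(Z_0 + jZ_L·tanβl)
     = 50·(43.9 − j130)/(50 − j114)

Z_in ≈ 54.9 − j4.79 Ω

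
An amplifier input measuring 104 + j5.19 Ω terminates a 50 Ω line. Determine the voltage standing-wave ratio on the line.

VSWR ≈ 2.09

Γ = (Z_L − Z_0)/(Z_L + Z_0) = (54 + j5.19)/(154 + j5.19)
|Γ| = 54.2/154 = 0.352
VSWR = (1 + |Γ|)/(1 − |Γ|) = 1.35/0.648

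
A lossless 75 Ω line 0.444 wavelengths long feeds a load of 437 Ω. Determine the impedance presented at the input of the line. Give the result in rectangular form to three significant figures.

Z_in ≈ 88.9 + j163 Ω

βl = 2π × 0.444 = 160°
tan(βl) = tan(160°) = -0.367
Z_in = Z_0·(Z_L + jZ_0·tanβl)/(Z_0 + jZ_L·tanβl)
     = 75·(437 − j27.5)/(75 − j160)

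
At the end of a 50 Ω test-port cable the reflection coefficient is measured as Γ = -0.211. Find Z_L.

Z_L ≈ 32.6 Ω

Z_L = Z_0·(1 + Γ)/(1 − Γ) = 50·(0.789)/(1.21)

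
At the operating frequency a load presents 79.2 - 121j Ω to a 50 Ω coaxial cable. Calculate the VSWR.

Γ = (Z_L − Z_0)/(Z_L + Z_0) = (29.2 − j121)/(129.2 − j121)
|Γ| = 124/177 = 0.703
VSWR = (1 + |Γ|)/(1 − |Γ|) = 1.7/0.297

VSWR ≈ 5.74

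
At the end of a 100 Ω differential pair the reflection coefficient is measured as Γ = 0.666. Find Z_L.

Z_L = Z_0·(1 + Γ)/(1 − Γ) = 100·(1.67)/(0.334)

Z_L ≈ 499 Ω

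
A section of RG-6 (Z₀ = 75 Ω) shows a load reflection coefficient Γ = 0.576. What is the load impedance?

Z_L ≈ 279 Ω

Z_L = Z_0·(1 + Γ)/(1 − Γ) = 75·(1.58)/(0.424)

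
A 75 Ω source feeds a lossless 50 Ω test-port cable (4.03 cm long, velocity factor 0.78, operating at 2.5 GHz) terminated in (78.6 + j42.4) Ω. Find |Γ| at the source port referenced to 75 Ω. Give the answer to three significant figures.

λ = v/f = 0.78·c / 2.5 GHz = 0.0936 m
βl = 2π·l/λ = 2π × 0.431 = 155°
tan(βl) = -0.466
Z_in = Z_0·(Z_L + jZ_0·tanβl)/(Z_0 + jZ_L·tanβl) = 38.5 + j33.9 Ω
Γ_s = (Z_in − Z_s)/(Z_in + Z_s) = (-36.5 + j33.9)/(114 + j33.9), |Γ_s| = 0.42

|Γ| ≈ 0.42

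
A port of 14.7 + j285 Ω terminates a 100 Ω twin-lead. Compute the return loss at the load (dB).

Γ = (-85.3 + j285)/(114.7 + j285), |Γ| = 0.968
RL = −20·log₁₀|Γ| = −20·log₁₀(0.968)

RL ≈ 0.279 dB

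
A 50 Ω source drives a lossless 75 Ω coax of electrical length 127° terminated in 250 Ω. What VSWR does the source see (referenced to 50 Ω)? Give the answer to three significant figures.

tan(βl) = -1.33
Z_in = Z_0·(Z_L + jZ_0·tanβl)/(Z_0 + jZ_L·tanβl) = 33.6 + j48.9 Ω
Γ_s = (Z_in − Z_s)/(Z_in + Z_s) = (-16.4 + j48.9)/(83.6 + j48.9), |Γ_s| = 0.533
VSWR = (1 + |Γ_s|)/(1 − |Γ_s|)

VSWR ≈ 3.28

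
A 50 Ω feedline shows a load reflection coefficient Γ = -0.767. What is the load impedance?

Z_L = Z_0·(1 + Γ)/(1 − Γ) = 50·(0.233)/(1.77)

Z_L ≈ 6.59 Ω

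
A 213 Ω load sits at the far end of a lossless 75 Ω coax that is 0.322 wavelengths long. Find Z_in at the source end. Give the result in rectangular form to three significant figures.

βl = 2π × 0.322 = 116°
tan(βl) = tan(116°) = -2.06
Z_in = Z_0·(Z_L + jZ_0·tanβl)/(Z_0 + jZ_L·tanβl)
     = 75·(213 − j154)/(75 − j438)

Z_in ≈ 31.7 + j31 Ω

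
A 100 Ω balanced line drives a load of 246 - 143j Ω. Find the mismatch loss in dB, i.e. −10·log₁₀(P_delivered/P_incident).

mismatch loss ≈ 1.54 dB

Γ = (146 − j143)/(346 − j143), |Γ| = 0.546
|Γ|² = 0.298, so P_del/P_inc = 1 − |Γ|² = 0.702
ML = −10·log₁₀(1 − |Γ|²)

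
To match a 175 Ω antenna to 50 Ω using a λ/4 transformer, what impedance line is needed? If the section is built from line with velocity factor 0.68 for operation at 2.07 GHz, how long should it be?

Z_qwt = √(Z_0·R_L) = √(50 × 175) = √8750
λ = 0.68·c/f = 0.0986 m, so l = λ/4 = 0.0246 m

Z_qwt ≈ 93.5 Ω; length ≈ 2.46 cm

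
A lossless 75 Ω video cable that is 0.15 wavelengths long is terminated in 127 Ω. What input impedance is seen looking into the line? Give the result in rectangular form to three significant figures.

βl = 2π × 0.15 = 54°
tan(βl) = tan(54°) = 1.38
Z_in = Z_0·(Z_L + jZ_0·tanβl)/(Z_0 + jZ_L·tanβl)
     = 75·(127 + j103)/(75 + j175)

Z_in ≈ 57.2 − j30 Ω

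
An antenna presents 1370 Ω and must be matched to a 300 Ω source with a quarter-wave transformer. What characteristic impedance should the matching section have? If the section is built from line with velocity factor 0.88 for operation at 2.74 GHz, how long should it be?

Z_qwt = √(Z_0·R_L) = √(300 × 1370) = √411000
λ = 0.88·c/f = 0.0964 m, so l = λ/4 = 0.0241 m

Z_qwt ≈ 641 Ω; length ≈ 2.41 cm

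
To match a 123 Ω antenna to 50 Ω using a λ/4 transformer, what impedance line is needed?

Z_qwt ≈ 78.4 Ω

Z_qwt = √(Z_0·R_L) = √(50 × 123) = √6150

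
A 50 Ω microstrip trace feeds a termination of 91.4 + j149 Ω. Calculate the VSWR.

Γ = (Z_L − Z_0)/(Z_L + Z_0) = (41.4 + j149)/(141.4 + j149)
|Γ| = 155/205 = 0.753
VSWR = (1 + |Γ|)/(1 − |Γ|) = 1.75/0.247

VSWR ≈ 7.09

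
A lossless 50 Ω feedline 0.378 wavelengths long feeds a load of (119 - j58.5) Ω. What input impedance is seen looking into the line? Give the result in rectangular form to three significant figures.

βl = 2π × 0.378 = 136°
tan(βl) = tan(136°) = -0.963
Z_in = Z_0·(Z_L + jZ_0·tanβl)/(Z_0 + jZ_L·tanβl)
     = 50·(119 − j107)/(-6.34 − j115)

Z_in ≈ 43.5 + j54.3 Ω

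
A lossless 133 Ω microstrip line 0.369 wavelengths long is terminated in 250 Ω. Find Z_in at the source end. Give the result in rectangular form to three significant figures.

Z_in ≈ 106 + j71.1 Ω

βl = 2π × 0.369 = 133°
tan(βl) = tan(133°) = -1.08
Z_in = Z_0·(Z_L + jZ_0·tanβl)/(Z_0 + jZ_L·tanβl)
     = 133·(250 − j143)/(133 − j270)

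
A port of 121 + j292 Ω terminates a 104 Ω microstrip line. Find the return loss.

Γ = (17 + j292)/(225 + j292), |Γ| = 0.793
RL = −20·log₁₀|Γ| = −20·log₁₀(0.793)

RL ≈ 2.01 dB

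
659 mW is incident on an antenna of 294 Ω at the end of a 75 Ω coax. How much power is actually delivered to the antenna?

P_delivered ≈ 427 mW

Γ = (294 − 75)/(294 + 75) = 0.593
|Γ|² = 0.352
P_refl = |Γ|²·P_inc = 232 mW, P_del = (1 − |Γ|²)·P_inc = 427 mW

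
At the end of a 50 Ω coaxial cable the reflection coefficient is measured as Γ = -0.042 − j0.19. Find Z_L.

Z_L ≈ 42.9 − j16.9 Ω

Z_L = Z_0·(1 + Γ)/(1 − Γ) = 50·(0.958 − j0.19)/(1.04 + j0.19)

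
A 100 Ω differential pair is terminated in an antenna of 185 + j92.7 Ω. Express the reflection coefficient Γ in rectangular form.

Γ = (Z_L − Z_0)/(Z_L + Z_0) = (85 + j92.7)/(285 + j92.7)

Γ ≈ 0.365 + j0.206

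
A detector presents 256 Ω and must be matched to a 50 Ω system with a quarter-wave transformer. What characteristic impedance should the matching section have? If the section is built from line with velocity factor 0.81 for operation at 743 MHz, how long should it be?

Z_qwt = √(Z_0·R_L) = √(50 × 256) = √12800
λ = 0.81·c/f = 0.327 m, so l = λ/4 = 0.0818 m

Z_qwt ≈ 113 Ω; length ≈ 8.18 cm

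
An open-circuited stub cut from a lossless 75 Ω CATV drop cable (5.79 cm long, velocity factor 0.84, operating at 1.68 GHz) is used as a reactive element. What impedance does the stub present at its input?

Z_in ≈ +j86.2 Ω

λ = v/f = 0.84·c / 1.68 GHz = 0.15 m
βl = 2π·l/λ = 2π × 0.386 = 139°
tan(βl) = -0.871
For an open-circuited stub, Z_in = −jZ_0·cot(βl) = −jZ_0/tan(βl)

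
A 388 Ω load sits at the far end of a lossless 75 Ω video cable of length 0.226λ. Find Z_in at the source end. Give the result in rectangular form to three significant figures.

Z_in ≈ 14.8 − j11 Ω

βl = 2π × 0.226 = 81.4°
tan(βl) = tan(81.4°) = 6.58
Z_in = Z_0·(Z_L + jZ_0·tanβl)/(Z_0 + jZ_L·tanβl)
     = 75·(388 + j494)/(75 + j2550)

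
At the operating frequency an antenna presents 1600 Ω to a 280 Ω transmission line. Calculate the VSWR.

VSWR ≈ 5.71

Γ = (1600 − 280)/(1600 + 280) = 0.702
VSWR = (1 + 0.702)/(1 − 0.702)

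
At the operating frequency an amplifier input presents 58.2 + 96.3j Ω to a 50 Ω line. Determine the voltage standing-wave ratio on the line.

VSWR ≈ 5.01

Γ = (Z_L − Z_0)/(Z_L + Z_0) = (8.2 + j96.3)/(108.2 + j96.3)
|Γ| = 96.6/145 = 0.667
VSWR = (1 + |Γ|)/(1 − |Γ|) = 1.67/0.333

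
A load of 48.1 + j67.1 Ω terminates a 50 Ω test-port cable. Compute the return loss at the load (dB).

RL ≈ 4.96 dB

Γ = (-1.9 + j67.1)/(98.1 + j67.1), |Γ| = 0.565
RL = −20·log₁₀|Γ| = −20·log₁₀(0.565)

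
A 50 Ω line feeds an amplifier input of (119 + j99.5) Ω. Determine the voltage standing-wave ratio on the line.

Γ = (Z_L − Z_0)/(Z_L + Z_0) = (69 + j99.5)/(169 + j99.5)
|Γ| = 121/196 = 0.617
VSWR = (1 + |Γ|)/(1 − |Γ|) = 1.62/0.383

VSWR ≈ 4.23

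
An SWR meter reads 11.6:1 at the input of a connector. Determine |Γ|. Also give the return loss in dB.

|Γ| ≈ 0.841; return loss ≈ 1.5 dB

|Γ| = (S − 1)/(S + 1) = (11.6 − 1)/(11.6 + 1) = 10.6/12.6
RL = −20·log₁₀|Γ| = −20·log₁₀(0.841)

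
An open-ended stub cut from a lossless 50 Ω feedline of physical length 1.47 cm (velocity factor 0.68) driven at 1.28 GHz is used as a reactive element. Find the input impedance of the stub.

λ = v/f = 0.68·c / 1.28 GHz = 0.159 m
βl = 2π·l/λ = 2π × 0.0922 = 33.2°
tan(βl) = 0.654
For an open-ended stub, Z_in = −jZ_0·cot(βl) = −jZ_0/tan(βl)

Z_in ≈ −j76.4 Ω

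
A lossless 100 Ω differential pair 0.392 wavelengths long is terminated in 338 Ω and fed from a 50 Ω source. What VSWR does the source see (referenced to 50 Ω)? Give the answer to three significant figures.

βl = 2π × 0.392 = 141°
tan(βl) = -0.806
Z_in = Z_0·(Z_L + jZ_0·tanβl)/(Z_0 + jZ_L·tanβl) = 66.2 + j99.7 Ω
Γ_s = (Z_in − Z_s)/(Z_in + Z_s) = (16.2 + j99.7)/(116 + j99.7), |Γ_s| = 0.66
VSWR = (1 + |Γ_s|)/(1 − |Γ_s|)

VSWR ≈ 4.88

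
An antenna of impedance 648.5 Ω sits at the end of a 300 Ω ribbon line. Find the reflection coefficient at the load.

Γ = (Z_L − Z_0)/(Z_L + Z_0) = (648.5 − 300)/(648.5 + 300) = 348.5/948.5

Γ = 0.367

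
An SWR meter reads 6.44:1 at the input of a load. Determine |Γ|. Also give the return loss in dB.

|Γ| ≈ 0.731; return loss ≈ 2.72 dB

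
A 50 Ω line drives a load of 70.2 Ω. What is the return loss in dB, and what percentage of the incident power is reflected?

RL ≈ 15.5 dB; 2.82% of incident power reflected

Γ = (70.2 − 50)/(70.2 + 50) = 0.168
RL = −20·log₁₀(0.168) = 15.5 dB
P_refl/P_inc = |Γ|² = 0.0282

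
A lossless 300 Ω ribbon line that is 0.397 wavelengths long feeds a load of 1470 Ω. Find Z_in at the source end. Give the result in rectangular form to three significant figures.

βl = 2π × 0.397 = 143°
tan(βl) = tan(143°) = -0.756
Z_in = Z_0·(Z_L + jZ_0·tanβl)/(Z_0 + jZ_L·tanβl)
     = 300·(1470 − j227)/(300 − j1110)

Z_in ≈ 157 + j355 Ω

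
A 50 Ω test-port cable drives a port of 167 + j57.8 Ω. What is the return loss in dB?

Γ = (117 + j57.8)/(217 + j57.8), |Γ| = 0.581
RL = −20·log₁₀|Γ| = −20·log₁₀(0.581)

RL ≈ 4.71 dB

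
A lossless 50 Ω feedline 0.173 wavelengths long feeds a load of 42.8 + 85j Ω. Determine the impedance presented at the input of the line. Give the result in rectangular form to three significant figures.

Z_in ≈ 25.9 − j61.8 Ω

βl = 2π × 0.173 = 62.3°
tan(βl) = tan(62.3°) = 1.9
Z_in = Z_0·(Z_L + jZ_0·tanβl)/(Z_0 + jZ_L·tanβl)
     = 50·(42.8 + j180)/(-112 + j81.5)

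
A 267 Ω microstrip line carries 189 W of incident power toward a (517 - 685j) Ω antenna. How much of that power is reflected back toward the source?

P_reflected ≈ 92.7 W

|Γ| = |(250 − j685)/(784 − j685)| = 0.7
|Γ|² = 0.491
P_refl = |Γ|²·P_inc = 92.7 W, P_del = (1 − |Γ|²)·P_inc = 96.3 W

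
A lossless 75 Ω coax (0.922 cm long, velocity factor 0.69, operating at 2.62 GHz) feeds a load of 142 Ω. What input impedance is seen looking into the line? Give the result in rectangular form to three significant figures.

λ = v/f = 0.69·c / 2.62 GHz = 0.079 m
βl = 2π·l/λ = 2π × 0.117 = 42°
tan(βl) = tan(42°) = 0.901
Z_in = Z_0·(Z_L + jZ_0·tanβl)/(Z_0 + jZ_L·tanβl)
     = 75·(142 + j67.6)/(75 + j128)

Z_in ≈ 65.8 − j44.7 Ω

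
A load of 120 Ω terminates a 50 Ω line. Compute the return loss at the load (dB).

RL ≈ 7.71 dB

Γ = (120 − 50)/(120 + 50) = 0.412
RL = −20·log₁₀|Γ| = −20·log₁₀(0.412)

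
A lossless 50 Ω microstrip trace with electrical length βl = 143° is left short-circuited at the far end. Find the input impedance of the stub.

tan(βl) = -0.754
For a short-circuited stub, Z_in = jZ_0·tan(βl)

Z_in ≈ −j37.7 Ω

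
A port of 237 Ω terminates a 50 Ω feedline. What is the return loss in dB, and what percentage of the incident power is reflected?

Γ = (237 − 50)/(237 + 50) = 0.652
RL = −20·log₁₀(0.652) = 3.72 dB
P_refl/P_inc = |Γ|² = 0.425

RL ≈ 3.72 dB; 42.5% of incident power reflected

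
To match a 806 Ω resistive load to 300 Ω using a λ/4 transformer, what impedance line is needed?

Z_qwt ≈ 492 Ω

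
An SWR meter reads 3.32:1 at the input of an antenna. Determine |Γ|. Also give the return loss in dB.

|Γ| ≈ 0.537; return loss ≈ 5.4 dB

|Γ| = (S − 1)/(S + 1) = (3.32 − 1)/(3.32 + 1) = 2.32/4.32
RL = −20·log₁₀|Γ| = −20·log₁₀(0.537)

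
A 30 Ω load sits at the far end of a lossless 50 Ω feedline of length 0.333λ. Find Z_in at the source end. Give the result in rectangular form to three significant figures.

βl = 2π × 0.333 = 120°
tan(βl) = tan(120°) = -1.74
Z_in = Z_0·(Z_L + jZ_0·tanβl)/(Z_0 + jZ_L·tanβl)
     = 50·(30 − j87)/(50 − j52.2)

Z_in ≈ 57.8 − j26.6 Ω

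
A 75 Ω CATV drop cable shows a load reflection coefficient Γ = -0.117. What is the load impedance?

Z_L ≈ 59.3 Ω

Z_L = Z_0·(1 + Γ)/(1 − Γ) = 75·(0.883)/(1.12)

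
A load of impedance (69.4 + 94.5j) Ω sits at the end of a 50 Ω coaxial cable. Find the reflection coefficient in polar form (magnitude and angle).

Γ = (Z_L − Z_0)/(Z_L + Z_0) = (19.4 + j94.5)/(119.4 + j94.5)
|Γ| = 96.5/152 = 0.634

Γ ≈ 0.634 ∠ 40°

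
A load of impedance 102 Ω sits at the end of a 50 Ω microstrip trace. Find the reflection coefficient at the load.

Γ = (Z_L − Z_0)/(Z_L + Z_0) = (102 − 50)/(102 + 50) = 52/152

Γ = 0.342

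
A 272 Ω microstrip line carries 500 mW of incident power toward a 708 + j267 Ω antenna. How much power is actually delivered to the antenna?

|Γ| = |(436 + j267)/(980 + j267)| = 0.503
|Γ|² = 0.253
P_refl = |Γ|²·P_inc = 127 mW, P_del = (1 − |Γ|²)·P_inc = 373 mW

P_delivered ≈ 373 mW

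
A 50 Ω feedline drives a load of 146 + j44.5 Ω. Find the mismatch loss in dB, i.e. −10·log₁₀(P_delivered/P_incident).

Γ = (96 + j44.5)/(196 + j44.5), |Γ| = 0.526
|Γ|² = 0.277, so P_del/P_inc = 1 − |Γ|² = 0.723
ML = −10·log₁₀(1 − |Γ|²)

mismatch loss ≈ 1.41 dB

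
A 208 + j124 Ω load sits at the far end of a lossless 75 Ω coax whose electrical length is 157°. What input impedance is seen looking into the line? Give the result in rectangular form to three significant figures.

Z_in ≈ 57.3 + j93.8 Ω

tan(βl) = tan(157°) = -0.424
Z_in = Z_0·(Z_L + jZ_0·tanβl)/(Z_0 + jZ_L·tanβl)
     = 75·(208 + j92.2)/(128 − j88.3)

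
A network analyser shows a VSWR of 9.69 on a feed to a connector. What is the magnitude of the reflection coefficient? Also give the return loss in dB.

|Γ| ≈ 0.813; return loss ≈ 1.8 dB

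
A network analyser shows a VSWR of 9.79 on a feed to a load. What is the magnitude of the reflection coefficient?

|Γ| ≈ 0.815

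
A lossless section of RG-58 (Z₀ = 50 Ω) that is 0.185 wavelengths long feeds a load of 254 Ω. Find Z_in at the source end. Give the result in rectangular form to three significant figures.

Z_in ≈ 11.6 − j20.6 Ω

βl = 2π × 0.185 = 66.6°
tan(βl) = tan(66.6°) = 2.31
Z_in = Z_0·(Z_L + jZ_0·tanβl)/(Z_0 + jZ_L·tanβl)
     = 50·(254 + j116)/(50 + j587)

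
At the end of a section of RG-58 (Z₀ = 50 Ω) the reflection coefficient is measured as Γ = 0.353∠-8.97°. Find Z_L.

Z_L ≈ 102 − j12.9 Ω

Z_L = Z_0·(1 + Γ)/(1 − Γ) = 50·(1.35 − j0.055)/(0.651 + j0.055)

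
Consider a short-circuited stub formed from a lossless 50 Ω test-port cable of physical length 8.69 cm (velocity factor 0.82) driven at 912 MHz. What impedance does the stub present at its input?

Z_in ≈ −j103 Ω

λ = v/f = 0.82·c / 912 MHz = 0.27 m
βl = 2π·l/λ = 2π × 0.322 = 116°
tan(βl) = -2.05
For a short-circuited stub, Z_in = jZ_0·tan(βl)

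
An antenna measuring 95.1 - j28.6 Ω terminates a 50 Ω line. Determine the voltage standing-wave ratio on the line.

Γ = (Z_L − Z_0)/(Z_L + Z_0) = (45.1 − j28.6)/(145.1 − j28.6)
|Γ| = 53.4/148 = 0.361
VSWR = (1 + |Γ|)/(1 − |Γ|) = 1.36/0.639

VSWR ≈ 2.13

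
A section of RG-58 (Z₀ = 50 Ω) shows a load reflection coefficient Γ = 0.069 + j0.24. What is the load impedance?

Z_L ≈ 50.7 + j26 Ω

Z_L = Z_0·(1 + Γ)/(1 − Γ) = 50·(1.07 + j0.24)/(0.931 − j0.24)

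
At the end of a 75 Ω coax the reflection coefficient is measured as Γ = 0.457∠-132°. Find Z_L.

Z_L = Z_0·(1 + Γ)/(1 − Γ) = 75·(0.694 − j0.34)/(1.31 + j0.34)

Z_L ≈ 32.6 − j28 Ω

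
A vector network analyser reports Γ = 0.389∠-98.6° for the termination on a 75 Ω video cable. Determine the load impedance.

Z_L ≈ 50.2 − j45.5 Ω

Z_L = Z_0·(1 + Γ)/(1 − Γ) = 75·(0.942 − j0.385)/(1.06 + j0.385)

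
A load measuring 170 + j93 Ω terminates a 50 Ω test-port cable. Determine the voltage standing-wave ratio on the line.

VSWR ≈ 4.49

Γ = (Z_L − Z_0)/(Z_L + Z_0) = (120 + j93)/(220 + j93)
|Γ| = 152/239 = 0.636
VSWR = (1 + |Γ|)/(1 − |Γ|) = 1.64/0.364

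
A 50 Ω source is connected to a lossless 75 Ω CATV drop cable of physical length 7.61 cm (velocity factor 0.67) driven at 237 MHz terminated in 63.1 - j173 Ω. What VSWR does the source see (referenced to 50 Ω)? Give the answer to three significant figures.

VSWR ≈ 7.93

λ = v/f = 0.67·c / 237 MHz = 0.848 m
βl = 2π·l/λ = 2π × 0.0897 = 32.3°
tan(βl) = 0.632
Z_in = Z_0·(Z_L + jZ_0·tanβl)/(Z_0 + jZ_L·tanβl) = 14 − j54.1 Ω
Γ_s = (Z_in − Z_s)/(Z_in + Z_s) = (-36 − j54.1)/(64 − j54.1), |Γ_s| = 0.776
VSWR = (1 + |Γ_s|)/(1 − |Γ_s|)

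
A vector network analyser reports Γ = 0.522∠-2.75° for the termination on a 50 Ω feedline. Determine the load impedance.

Z_L ≈ 158 − j10.9 Ω

Z_L = Z_0·(1 + Γ)/(1 − Γ) = 50·(1.52 − j0.025)/(0.479 + j0.025)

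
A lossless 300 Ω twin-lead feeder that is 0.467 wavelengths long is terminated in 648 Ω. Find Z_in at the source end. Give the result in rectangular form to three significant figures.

βl = 2π × 0.467 = 168°
tan(βl) = tan(168°) = -0.21
Z_in = Z_0·(Z_L + jZ_0·tanβl)/(Z_0 + jZ_L·tanβl)
     = 300·(648 − j63.1)/(300 − j136)

Z_in ≈ 561 + j192 Ω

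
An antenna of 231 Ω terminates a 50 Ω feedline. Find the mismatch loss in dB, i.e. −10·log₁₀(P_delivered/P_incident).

Γ = (231 − 50)/(231 + 50) = 0.644
|Γ|² = 0.415, so P_del/P_inc = 1 − |Γ|² = 0.585
ML = −10·log₁₀(1 − |Γ|²)

mismatch loss ≈ 2.33 dB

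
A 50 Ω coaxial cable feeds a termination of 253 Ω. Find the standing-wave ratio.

For a purely resistive load, VSWR = R_L/Z_0 or Z_0/R_L (whichever > 1) = 253/50

VSWR ≈ 5.06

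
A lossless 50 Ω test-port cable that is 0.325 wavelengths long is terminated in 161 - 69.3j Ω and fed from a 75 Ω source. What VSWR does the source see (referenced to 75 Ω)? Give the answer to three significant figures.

VSWR ≈ 4.83

βl = 2π × 0.325 = 117°
tan(βl) = -1.96
Z_in = Z_0·(Z_L + jZ_0·tanβl)/(Z_0 + jZ_L·tanβl) = 18.2 + j30.4 Ω
Γ_s = (Z_in − Z_s)/(Z_in + Z_s) = (-56.8 + j30.4)/(93.2 + j30.4), |Γ_s| = 0.657
VSWR = (1 + |Γ_s|)/(1 − |Γ_s|)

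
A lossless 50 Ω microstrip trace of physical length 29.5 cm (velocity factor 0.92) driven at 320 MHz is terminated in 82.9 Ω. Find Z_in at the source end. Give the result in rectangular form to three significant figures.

λ = v/f = 0.92·c / 320 MHz = 0.863 m
βl = 2π·l/λ = 2π × 0.342 = 123°
tan(βl) = tan(123°) = -1.53
Z_in = Z_0·(Z_L + jZ_0·tanβl)/(Z_0 + jZ_L·tanβl)
     = 50·(82.9 − j76.6)/(50 − j127)

Z_in ≈ 37.2 + j18 Ω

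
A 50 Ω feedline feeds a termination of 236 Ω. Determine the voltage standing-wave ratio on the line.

For a purely resistive load, VSWR = R_L/Z_0 or Z_0/R_L (whichever > 1) = 236/50

VSWR ≈ 4.72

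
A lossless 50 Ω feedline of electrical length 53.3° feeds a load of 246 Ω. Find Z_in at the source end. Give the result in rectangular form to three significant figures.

Z_in ≈ 15.5 − j34.9 Ω

tan(βl) = tan(53.3°) = 1.34
Z_in = Z_0·(Z_L + jZ_0·tanβl)/(Z_0 + jZ_L·tanβl)
     = 50·(246 + j67.1)/(50 + j330)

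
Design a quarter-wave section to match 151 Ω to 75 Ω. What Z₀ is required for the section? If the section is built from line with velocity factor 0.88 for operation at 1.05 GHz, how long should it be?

Z_qwt ≈ 106 Ω; length ≈ 6.29 cm

Z_qwt = √(Z_0·R_L) = √(75 × 151) = √11320
λ = 0.88·c/f = 0.251 m, so l = λ/4 = 0.0629 m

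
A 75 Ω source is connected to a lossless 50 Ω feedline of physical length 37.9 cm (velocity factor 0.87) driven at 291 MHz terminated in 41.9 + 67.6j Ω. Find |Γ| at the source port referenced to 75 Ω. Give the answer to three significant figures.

λ = v/f = 0.87·c / 291 MHz = 0.897 m
βl = 2π·l/λ = 2π × 0.423 = 152°
tan(βl) = -0.529
Z_in = Z_0·(Z_L + jZ_0·tanβl)/(Z_0 + jZ_L·tanβl) = 17.1 + j28.4 Ω
Γ_s = (Z_in − Z_s)/(Z_in + Z_s) = (-57.9 + j28.4)/(92.1 + j28.4), |Γ_s| = 0.669

|Γ| ≈ 0.669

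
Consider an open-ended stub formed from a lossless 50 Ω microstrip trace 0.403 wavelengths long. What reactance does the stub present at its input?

X_in ≈ 71.6 Ω (inductive)

βl = 2π × 0.403 = 145°
tan(βl) = -0.698
For an open-ended stub, Z_in = −jZ_0·cot(βl) = −jZ_0/tan(βl)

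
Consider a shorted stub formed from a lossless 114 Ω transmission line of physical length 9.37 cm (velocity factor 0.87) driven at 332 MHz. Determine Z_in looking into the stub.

Z_in ≈ +j106 Ω

λ = v/f = 0.87·c / 332 MHz = 0.786 m
βl = 2π·l/λ = 2π × 0.119 = 42.9°
tan(βl) = 0.93
For a shorted stub, Z_in = jZ_0·tan(βl)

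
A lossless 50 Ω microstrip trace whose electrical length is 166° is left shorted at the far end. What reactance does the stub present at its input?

X_in ≈ -12.5 Ω (capacitive)

tan(βl) = -0.249
For a shorted stub, Z_in = jZ_0·tan(βl)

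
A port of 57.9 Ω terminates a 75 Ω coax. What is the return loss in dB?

RL ≈ 17.8 dB

Γ = (57.9 − 75)/(57.9 + 75) = -0.129
RL = −20·log₁₀|Γ| = −20·log₁₀(0.129)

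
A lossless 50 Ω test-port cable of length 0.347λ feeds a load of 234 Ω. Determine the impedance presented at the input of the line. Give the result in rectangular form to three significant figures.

βl = 2π × 0.347 = 125°
tan(βl) = tan(125°) = -1.43
Z_in = Z_0·(Z_L + jZ_0·tanβl)/(Z_0 + jZ_L·tanβl)
     = 50·(234 − j71.6)/(50 − j335)

Z_in ≈ 15.5 + j32.6 Ω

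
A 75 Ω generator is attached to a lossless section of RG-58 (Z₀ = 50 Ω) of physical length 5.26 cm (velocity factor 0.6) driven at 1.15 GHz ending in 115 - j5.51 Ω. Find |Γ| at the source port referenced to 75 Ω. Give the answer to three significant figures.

λ = v/f = 0.6·c / 1.15 GHz = 0.157 m
βl = 2π·l/λ = 2π × 0.336 = 121°
tan(βl) = -1.67
Z_in = Z_0·(Z_L + jZ_0·tanβl)/(Z_0 + jZ_L·tanβl) = 28.3 + j24 Ω
Γ_s = (Z_in − Z_s)/(Z_in + Z_s) = (-46.7 + j24)/(103 + j24), |Γ_s| = 0.495

|Γ| ≈ 0.495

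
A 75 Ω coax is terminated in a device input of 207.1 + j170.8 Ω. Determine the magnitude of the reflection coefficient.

Γ = (Z_L − Z_0)/(Z_L + Z_0) = (132.1 + j170.8)/(282.1 + j170.8)
|Γ| = 216/330

|Γ| ≈ 0.655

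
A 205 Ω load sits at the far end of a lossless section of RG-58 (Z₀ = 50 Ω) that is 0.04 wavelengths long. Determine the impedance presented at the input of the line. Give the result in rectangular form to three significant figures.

Z_in ≈ 104 − j96.3 Ω

βl = 2π × 0.04 = 14.4°
tan(βl) = tan(14.4°) = 0.257
Z_in = Z_0·(Z_L + jZ_0·tanβl)/(Z_0 + jZ_L·tanβl)
     = 50·(205 + j12.8)/(50 + j52.6)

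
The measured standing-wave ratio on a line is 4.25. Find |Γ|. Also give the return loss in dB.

|Γ| = (S − 1)/(S + 1) = (4.25 − 1)/(4.25 + 1) = 3.25/5.25
RL = −20·log₁₀|Γ| = −20·log₁₀(0.619)

|Γ| ≈ 0.619; return loss ≈ 4.17 dB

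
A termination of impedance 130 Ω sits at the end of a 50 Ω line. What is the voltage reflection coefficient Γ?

Γ = 0.444

Γ = (Z_L − Z_0)/(Z_L + Z_0) = (130 − 50)/(130 + 50) = 80/180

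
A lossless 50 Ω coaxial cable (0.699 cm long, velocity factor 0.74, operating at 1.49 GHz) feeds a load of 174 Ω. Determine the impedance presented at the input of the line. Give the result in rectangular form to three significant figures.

λ = v/f = 0.74·c / 1.49 GHz = 0.149 m
βl = 2π·l/λ = 2π × 0.0469 = 16.9°
tan(βl) = tan(16.9°) = 0.304
Z_in = Z_0·(Z_L + jZ_0·tanβl)/(Z_0 + jZ_L·tanβl)
     = 50·(174 + j15.2)/(50 + j52.8)

Z_in ≈ 89.8 − j79.7 Ω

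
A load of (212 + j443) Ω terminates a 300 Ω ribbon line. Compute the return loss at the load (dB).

Γ = (-88 + j443)/(512 + j443), |Γ| = 0.667
RL = −20·log₁₀|Γ| = −20·log₁₀(0.667)

RL ≈ 3.52 dB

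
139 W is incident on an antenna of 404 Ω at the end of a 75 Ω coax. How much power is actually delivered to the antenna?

Γ = (404 − 75)/(404 + 75) = 0.687
|Γ|² = 0.472
P_refl = |Γ|²·P_inc = 65.6 W, P_del = (1 − |Γ|²)·P_inc = 73.4 W

P_delivered ≈ 73.4 W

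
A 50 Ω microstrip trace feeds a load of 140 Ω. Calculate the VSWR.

VSWR ≈ 2.8

For a purely resistive load, VSWR = R_L/Z_0 or Z_0/R_L (whichever > 1) = 140/50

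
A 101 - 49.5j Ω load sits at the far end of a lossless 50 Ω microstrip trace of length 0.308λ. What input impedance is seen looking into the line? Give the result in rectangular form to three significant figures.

βl = 2π × 0.308 = 111°
tan(βl) = tan(111°) = -2.62
Z_in = Z_0·(Z_L + jZ_0·tanβl)/(Z_0 + jZ_L·tanβl)
     = 50·(101 − j181)/(-79.8 − j265)

Z_in ≈ 26 + j26.9 Ω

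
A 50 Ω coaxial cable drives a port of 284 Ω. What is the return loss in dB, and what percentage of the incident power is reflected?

Γ = (284 − 50)/(284 + 50) = 0.701
RL = −20·log₁₀(0.701) = 3.09 dB
P_refl/P_inc = |Γ|² = 0.491

RL ≈ 3.09 dB; 49.1% of incident power reflected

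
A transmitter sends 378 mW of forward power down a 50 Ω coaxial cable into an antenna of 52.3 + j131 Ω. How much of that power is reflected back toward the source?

P_reflected ≈ 235 mW

|Γ| = |(2.3 + j131)/(102.3 + j131)| = 0.788
|Γ|² = 0.621
P_refl = |Γ|²·P_inc = 235 mW, P_del = (1 − |Γ|²)·P_inc = 143 mW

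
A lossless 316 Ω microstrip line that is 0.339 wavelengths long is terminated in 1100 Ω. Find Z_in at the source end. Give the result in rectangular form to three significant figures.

Z_in ≈ 122 + j176 Ω

βl = 2π × 0.339 = 122°
tan(βl) = tan(122°) = -1.6
Z_in = Z_0·(Z_L + jZ_0·tanβl)/(Z_0 + jZ_L·tanβl)
     = 316·(1100 − j505)/(316 − j1760)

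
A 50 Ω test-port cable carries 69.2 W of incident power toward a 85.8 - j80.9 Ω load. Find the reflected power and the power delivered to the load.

P_reflected ≈ 21.7 W; P_delivered ≈ 47.5 W

|Γ| = |(35.8 − j80.9)/(135.8 − j80.9)| = 0.56
|Γ|² = 0.313
P_refl = |Γ|²·P_inc = 21.7 W, P_del = (1 − |Γ|²)·P_inc = 47.5 W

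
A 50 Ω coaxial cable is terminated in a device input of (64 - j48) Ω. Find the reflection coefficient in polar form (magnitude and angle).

Γ = (Z_L − Z_0)/(Z_L + Z_0) = (14 − j48)/(114 − j48)
|Γ| = 50/124 = 0.404

Γ ≈ 0.404 ∠ -50.9°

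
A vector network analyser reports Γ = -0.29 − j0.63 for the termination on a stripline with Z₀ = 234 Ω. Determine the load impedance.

Z_L ≈ 58.9 − j143 Ω

Z_L = Z_0·(1 + Γ)/(1 − Γ) = 234·(0.71 − j0.63)/(1.29 + j0.63)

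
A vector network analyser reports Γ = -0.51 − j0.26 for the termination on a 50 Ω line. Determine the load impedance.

Z_L = Z_0·(1 + Γ)/(1 − Γ) = 50·(0.49 − j0.26)/(1.51 + j0.26)

Z_L ≈ 14.3 − j11.1 Ω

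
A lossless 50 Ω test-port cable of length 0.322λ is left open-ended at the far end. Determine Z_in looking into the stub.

βl = 2π × 0.322 = 116°
tan(βl) = -2.06
For an open-ended stub, Z_in = −jZ_0·cot(βl) = −jZ_0/tan(βl)

Z_in ≈ +j24.3 Ω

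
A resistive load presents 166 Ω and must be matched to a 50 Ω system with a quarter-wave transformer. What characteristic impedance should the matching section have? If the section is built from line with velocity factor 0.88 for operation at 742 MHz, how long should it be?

Z_qwt ≈ 91.1 Ω; length ≈ 8.89 cm

Z_qwt = √(Z_0·R_L) = √(50 × 166) = √8300
λ = 0.88·c/f = 0.356 m, so l = λ/4 = 0.0889 m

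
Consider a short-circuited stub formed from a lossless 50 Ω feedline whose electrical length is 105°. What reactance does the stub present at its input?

tan(βl) = -3.73
For a short-circuited stub, Z_in = jZ_0·tan(βl)

X_in ≈ -187 Ω (capacitive)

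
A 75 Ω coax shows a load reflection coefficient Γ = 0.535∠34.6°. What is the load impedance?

Z_L ≈ 132 + j112 Ω

Z_L = Z_0·(1 + Γ)/(1 − Γ) = 75·(1.44 + j0.304)/(0.56 − j0.304)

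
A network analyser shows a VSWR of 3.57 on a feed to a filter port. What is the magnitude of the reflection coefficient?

|Γ| ≈ 0.562

|Γ| = (S − 1)/(S + 1) = (3.57 − 1)/(3.57 + 1) = 2.57/4.57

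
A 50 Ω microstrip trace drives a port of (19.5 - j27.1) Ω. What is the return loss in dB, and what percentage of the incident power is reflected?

RL ≈ 5.24 dB; 29.9% of incident power reflected

Γ = (-30.5 − j27.1)/(69.5 − j27.1), |Γ| = 0.547
RL = −20·log₁₀(0.547) = 5.24 dB
P_refl/P_inc = |Γ|² = 0.299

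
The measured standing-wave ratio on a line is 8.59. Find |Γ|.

|Γ| ≈ 0.791

|Γ| = (S − 1)/(S + 1) = (8.59 − 1)/(8.59 + 1) = 7.59/9.59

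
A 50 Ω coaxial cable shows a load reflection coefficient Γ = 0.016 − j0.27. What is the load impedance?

Z_L ≈ 44.5 − j25.9 Ω

Z_L = Z_0·(1 + Γ)/(1 − Γ) = 50·(1.02 − j0.27)/(0.984 + j0.27)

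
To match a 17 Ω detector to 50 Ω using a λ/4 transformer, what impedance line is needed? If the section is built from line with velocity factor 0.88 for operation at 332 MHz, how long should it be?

Z_qwt ≈ 29.2 Ω; length ≈ 19.9 cm

Z_qwt = √(Z_0·R_L) = √(50 × 17) = √850
λ = 0.88·c/f = 0.795 m, so l = λ/4 = 0.199 m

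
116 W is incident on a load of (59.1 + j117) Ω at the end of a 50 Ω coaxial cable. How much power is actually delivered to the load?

|Γ| = |(9.1 + j117)/(109.1 + j117)| = 0.734
|Γ|² = 0.538
P_refl = |Γ|²·P_inc = 62.4 W, P_del = (1 − |Γ|²)·P_inc = 53.6 W

P_delivered ≈ 53.6 W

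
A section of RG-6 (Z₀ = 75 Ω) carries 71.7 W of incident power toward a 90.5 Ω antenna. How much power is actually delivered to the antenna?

Γ = (90.5 − 75)/(90.5 + 75) = 0.0937
|Γ|² = 0.00877
P_refl = |Γ|²·P_inc = 0.629 W, P_del = (1 − |Γ|²)·P_inc = 71.1 W

P_delivered ≈ 71.1 W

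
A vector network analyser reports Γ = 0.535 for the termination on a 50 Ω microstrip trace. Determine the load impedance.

Z_L ≈ 165 Ω

Z_L = Z_0·(1 + Γ)/(1 − Γ) = 50·(1.54)/(0.465)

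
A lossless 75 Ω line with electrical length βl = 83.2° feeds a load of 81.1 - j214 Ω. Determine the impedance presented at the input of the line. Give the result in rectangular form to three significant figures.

Z_in ≈ 8.22 + j13.7 Ω

tan(βl) = tan(83.2°) = 8.39
Z_in = Z_0·(Z_L + jZ_0·tanβl)/(Z_0 + jZ_L·tanβl)
     = 75·(81.1 + j415)/(1870 + j680)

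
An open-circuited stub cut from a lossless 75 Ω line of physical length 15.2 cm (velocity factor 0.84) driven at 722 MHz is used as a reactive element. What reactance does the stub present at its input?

λ = v/f = 0.84·c / 722 MHz = 0.349 m
βl = 2π·l/λ = 2π × 0.435 = 157°
tan(βl) = -0.429
For an open-circuited stub, Z_in = −jZ_0·cot(βl) = −jZ_0/tan(βl)

X_in ≈ 175 Ω (inductive)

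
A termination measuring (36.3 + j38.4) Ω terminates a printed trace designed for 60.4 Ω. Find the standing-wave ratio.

VSWR ≈ 2.54

Γ = (Z_L − Z_0)/(Z_L + Z_0) = (-24.1 + j38.4)/(96.7 + j38.4)
|Γ| = 45.3/104 = 0.436
VSWR = (1 + |Γ|)/(1 − |Γ|) = 1.44/0.564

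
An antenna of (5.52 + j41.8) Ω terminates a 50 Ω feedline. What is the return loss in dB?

Γ = (-44.48 + j41.8)/(55.52 + j41.8), |Γ| = 0.878
RL = −20·log₁₀|Γ| = −20·log₁₀(0.878)

RL ≈ 1.13 dB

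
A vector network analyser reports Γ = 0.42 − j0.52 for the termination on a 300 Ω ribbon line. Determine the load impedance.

Z_L = Z_0·(1 + Γ)/(1 − Γ) = 300·(1.42 − j0.52)/(0.58 + j0.52)

Z_L ≈ 274 − j514 Ω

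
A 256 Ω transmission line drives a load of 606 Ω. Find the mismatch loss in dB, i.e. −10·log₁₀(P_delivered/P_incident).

Γ = (606 − 256)/(606 + 256) = 0.406
|Γ|² = 0.165, so P_del/P_inc = 1 − |Γ|² = 0.835
ML = −10·log₁₀(1 − |Γ|²)

mismatch loss ≈ 0.782 dB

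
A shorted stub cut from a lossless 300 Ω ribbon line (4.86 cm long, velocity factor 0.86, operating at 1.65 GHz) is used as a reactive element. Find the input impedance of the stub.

Z_in ≈ −j747 Ω

λ = v/f = 0.86·c / 1.65 GHz = 0.156 m
βl = 2π·l/λ = 2π × 0.311 = 112°
tan(βl) = -2.49
For a shorted stub, Z_in = jZ_0·tan(βl)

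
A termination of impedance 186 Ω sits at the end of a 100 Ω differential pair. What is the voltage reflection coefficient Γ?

Γ = (Z_L − Z_0)/(Z_L + Z_0) = (186 − 100)/(186 + 100) = 86/286

Γ = 0.301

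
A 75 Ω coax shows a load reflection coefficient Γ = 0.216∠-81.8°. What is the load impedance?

Z_L ≈ 72.6 − j32.6 Ω

Z_L = Z_0·(1 + Γ)/(1 − Γ) = 75·(1.03 − j0.214)/(0.969 + j0.214)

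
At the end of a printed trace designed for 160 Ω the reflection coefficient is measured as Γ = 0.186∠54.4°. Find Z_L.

Z_L = Z_0·(1 + Γ)/(1 − Γ) = 160·(1.11 + j0.151)/(0.892 − j0.151)

Z_L ≈ 189 + j59.2 Ω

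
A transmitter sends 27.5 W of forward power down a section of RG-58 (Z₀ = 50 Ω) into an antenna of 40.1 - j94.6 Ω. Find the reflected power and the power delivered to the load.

|Γ| = |(-9.9 − j94.6)/(90.1 − j94.6)| = 0.728
|Γ|² = 0.53
P_refl = |Γ|²·P_inc = 14.6 W, P_del = (1 − |Γ|²)·P_inc = 12.9 W

P_reflected ≈ 14.6 W; P_delivered ≈ 12.9 W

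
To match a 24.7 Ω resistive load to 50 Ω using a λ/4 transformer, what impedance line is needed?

Z_qwt = √(Z_0·R_L) = √(50 × 24.7) = √1235

Z_qwt ≈ 35.1 Ω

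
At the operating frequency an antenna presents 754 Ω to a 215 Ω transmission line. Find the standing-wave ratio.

VSWR ≈ 3.51

For a purely resistive load, VSWR = R_L/Z_0 or Z_0/R_L (whichever > 1) = 754/215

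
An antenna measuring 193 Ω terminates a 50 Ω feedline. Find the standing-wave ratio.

VSWR ≈ 3.86

Γ = (193 − 50)/(193 + 50) = 0.588
VSWR = (1 + 0.588)/(1 − 0.588)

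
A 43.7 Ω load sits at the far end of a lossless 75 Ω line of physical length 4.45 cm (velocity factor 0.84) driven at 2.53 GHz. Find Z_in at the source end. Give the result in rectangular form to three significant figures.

Z_in ≈ 47 − j16.5 Ω

λ = v/f = 0.84·c / 2.53 GHz = 0.0996 m
βl = 2π·l/λ = 2π × 0.447 = 161°
tan(βl) = tan(161°) = -0.348
Z_in = Z_0·(Z_L + jZ_0·tanβl)/(Z_0 + jZ_L·tanβl)
     = 75·(43.7 − j26.1)/(75 − j15.2)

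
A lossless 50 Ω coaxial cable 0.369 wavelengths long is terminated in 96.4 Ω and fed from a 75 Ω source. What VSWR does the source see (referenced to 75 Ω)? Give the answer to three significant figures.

VSWR ≈ 2.25

βl = 2π × 0.369 = 133°
tan(βl) = -1.08
Z_in = Z_0·(Z_L + jZ_0·tanβl)/(Z_0 + jZ_L·tanβl) = 39.2 + j27.5 Ω
Γ_s = (Z_in − Z_s)/(Z_in + Z_s) = (-35.8 + j27.5)/(114 + j27.5), |Γ_s| = 0.385
VSWR = (1 + |Γ_s|)/(1 − |Γ_s|)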